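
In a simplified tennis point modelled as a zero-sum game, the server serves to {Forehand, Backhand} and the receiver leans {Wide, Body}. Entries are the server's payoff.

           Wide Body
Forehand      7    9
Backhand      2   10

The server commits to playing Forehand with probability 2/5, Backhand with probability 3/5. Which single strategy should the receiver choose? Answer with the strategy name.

If the receiver plays Wide, the server's expected payoff is (2/5)·7 + (3/5)·2 = 4.
If the receiver plays Body, the server's expected payoff is (2/5)·9 + (3/5)·10 = 48/5.
The receiver minimizes the server's payoff; the smallest is 4, so the best response is Wide.

Wide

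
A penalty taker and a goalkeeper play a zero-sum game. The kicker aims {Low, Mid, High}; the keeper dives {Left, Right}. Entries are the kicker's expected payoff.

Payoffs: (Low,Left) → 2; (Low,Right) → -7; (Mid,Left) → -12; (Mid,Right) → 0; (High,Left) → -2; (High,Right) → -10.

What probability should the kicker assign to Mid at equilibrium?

3/7

Row minima: Low → -7, Mid → -12, High → -10; maximin = -7.
Column maxima: Left → 2, Right → 0; minimax = 0.
-7 ≠ 0, so there is no saddle point; optimal play is mixed.
High is strictly dominated by Low, so the kicker never plays it.
On the remaining 2×2 (Low, Mid vs Left, Right):
Let the kicker play Low with probability p. Expected payoff against Left: 2p + (-12)(1−p) = 14p − 12; against Right: (-7)p + 0(1−p) = −7p.
Setting these equal: 14p − 12 = −7p ⇒ 21p = 12 ⇒ p = 4/7, and the value is (14)·(4/7) − 12 = -4.
For the keeper: with q = P(Left), equating Low's and Mid's payoffs gives 9q − 7 = −12q ⇒ q = 1/3.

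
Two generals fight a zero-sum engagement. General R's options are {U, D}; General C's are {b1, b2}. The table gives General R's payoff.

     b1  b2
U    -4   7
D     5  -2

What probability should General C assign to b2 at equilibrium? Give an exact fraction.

Row minima: U → -4, D → -2; maximin = -2.
Column maxima: b1 → 5, b2 → 7; minimax = 5.
-2 ≠ 5, so there is no saddle point; optimal play is mixed.
Let General R play U with probability p. Expected payoff against b1: (-4)p + 5(1−p) = −9p + 5; against b2: 7p + (-2)(1−p) = 9p − 2.
Setting these equal: −9p + 5 = 9p − 2 ⇒ −18p = -7 ⇒ p = 7/18, and the value is (-9)·(7/18) + 5 = 3/2.
For General C: with q = P(b1), equating U's and D's payoffs gives −11q + 7 = 7q − 2 ⇒ q = 1/2.

1/2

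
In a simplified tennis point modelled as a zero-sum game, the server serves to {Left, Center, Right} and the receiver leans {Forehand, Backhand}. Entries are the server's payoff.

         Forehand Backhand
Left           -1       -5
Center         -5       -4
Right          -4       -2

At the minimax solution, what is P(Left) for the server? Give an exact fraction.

Row minima: Left → -5, Center → -5, Right → -4; maximin = -4.
Column maxima: Forehand → -1, Backhand → -2; minimax = -2.
-4 ≠ -2, so there is no saddle point; optimal play is mixed.
Center is strictly dominated by Right, so the server never plays it.
On the remaining 2×2 (Left, Right vs Forehand, Backhand):
Let the server play Left with probability p. Expected payoff against Forehand: (-1)p + (-4)(1−p) = 3p − 4; against Backhand: (-5)p + (-2)(1−p) = −3p − 2.
Setting these equal: 3p − 4 = −3p − 2 ⇒ 6p = 2 ⇒ p = 1/3, and the value is (3)·(1/3) − 4 = -3.
For the receiver: with q = P(Forehand), equating Left's and Right's payoffs gives 4q − 5 = −2q − 2 ⇒ q = 1/2.

1/3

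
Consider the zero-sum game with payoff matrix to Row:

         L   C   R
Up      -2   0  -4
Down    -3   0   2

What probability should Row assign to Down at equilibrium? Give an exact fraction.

Row minima: Up → -4, Down → -3; maximin = -3.
Column maxima: L → -2, C → 0, R → 2; minimax = -2.
-3 ≠ -2, so there is no saddle point; optimal play is mixed.
C is strictly dominated by L (it gives Row strictly more in every row), so Column never plays it.
On the remaining 2×2 (Up, Down vs L, R):
Let Row play Up with probability p. Expected payoff against L: (-2)p + (-3)(1−p) = p − 3; against R: (-4)p + 2(1−p) = −6p + 2.
Setting these equal: p − 3 = −6p + 2 ⇒ 7p = 5 ⇒ p = 5/7, and the value is (1)·(5/7) − 3 = -16/7.
For Column: with q = P(L), equating Up's and Down's payoffs gives 2q − 4 = −5q + 2 ⇒ q = 6/7.

2/7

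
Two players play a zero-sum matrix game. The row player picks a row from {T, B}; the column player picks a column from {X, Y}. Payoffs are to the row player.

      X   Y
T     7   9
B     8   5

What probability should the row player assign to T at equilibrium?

Row minima: T → 7, B → 5; maximin = 7.
Column maxima: X → 8, Y → 9; minimax = 8.
7 ≠ 8, so there is no saddle point; optimal play is mixed.
Let the row player play T with probability p. Expected payoff against X: 7p + 8(1−p) = −p + 8; against Y: 9p + 5(1−p) = 4p + 5.
Setting these equal: −p + 8 = 4p + 5 ⇒ −5p = -3 ⇒ p = 3/5, and the value is (-1)·(3/5) + 8 = 37/5.
For the column player: with q = P(X), equating T's and B's payoffs gives −2q + 9 = 3q + 5 ⇒ q = 4/5.

3/5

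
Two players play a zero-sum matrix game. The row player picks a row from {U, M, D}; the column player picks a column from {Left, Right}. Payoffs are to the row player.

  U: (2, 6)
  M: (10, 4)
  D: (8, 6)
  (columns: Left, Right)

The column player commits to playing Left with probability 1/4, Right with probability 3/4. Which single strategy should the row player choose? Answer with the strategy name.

Expected payoff of U: (1/4)·2 + (3/4)·6 = 5.
Expected payoff of M: (1/4)·10 + (3/4)·4 = 11/2.
Expected payoff of D: (1/4)·8 + (3/4)·6 = 13/2.
The largest is 13/2, so the row player's best response is D.

D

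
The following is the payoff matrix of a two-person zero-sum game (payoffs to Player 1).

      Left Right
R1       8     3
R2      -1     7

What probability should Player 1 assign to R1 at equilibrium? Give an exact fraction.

Row minima: R1 → 3, R2 → -1; maximin = 3.
Column maxima: Left → 8, Right → 7; minimax = 7.
3 ≠ 7, so there is no saddle point; optimal play is mixed.
Let Player 1 play R1 with probability p. Expected payoff against Left: 8p + (-1)(1−p) = 9p − 1; against Right: 3p + 7(1−p) = −4p + 7.
Setting these equal: 9p − 1 = −4p + 7 ⇒ 13p = 8 ⇒ p = 8/13, and the value is (9)·(8/13) − 1 = 59/13.
For Player 2: with q = P(Left), equating R1's and R2's payoffs gives 5q + 3 = −8q + 7 ⇒ q = 4/13.

8/13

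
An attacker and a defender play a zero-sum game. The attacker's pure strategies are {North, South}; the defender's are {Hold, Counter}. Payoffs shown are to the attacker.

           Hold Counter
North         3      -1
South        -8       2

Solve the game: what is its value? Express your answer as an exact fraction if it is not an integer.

Row minima: North → -1, South → -8; maximin = -1.
Column maxima: Hold → 3, Counter → 2; minimax = 2.
-1 ≠ 2, so there is no saddle point; optimal play is mixed.
Let the attacker play North with probability p. Expected payoff against Hold: 3p + (-8)(1−p) = 11p − 8; against Counter: (-1)p + 2(1−p) = −3p + 2.
Setting these equal: 11p − 8 = −3p + 2 ⇒ 14p = 10 ⇒ p = 5/7, and the value is (11)·(5/7) − 8 = -1/7.
For the defender: with q = P(Hold), equating North's and South's payoffs gives 4q − 1 = −10q + 2 ⇒ q = 3/14.

-1/7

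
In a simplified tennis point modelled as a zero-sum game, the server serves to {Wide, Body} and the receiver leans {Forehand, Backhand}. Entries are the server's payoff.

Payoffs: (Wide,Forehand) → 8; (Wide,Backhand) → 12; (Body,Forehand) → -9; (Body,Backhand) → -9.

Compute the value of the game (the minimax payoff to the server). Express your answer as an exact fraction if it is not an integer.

8

Row minima: Wide → 8, Body → -9; maximin = 8.
Column maxima: Forehand → 8, Backhand → 12; minimax = 8.
Since maximin = minimax = 8, there is a saddle point and the value is 8.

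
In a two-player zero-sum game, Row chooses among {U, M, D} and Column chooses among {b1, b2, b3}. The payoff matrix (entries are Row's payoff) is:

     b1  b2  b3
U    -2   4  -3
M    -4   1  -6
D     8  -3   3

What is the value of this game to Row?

Row minima: U → -3, M → -6, D → -3; maximin = -3.
Column maxima: b1 → 8, b2 → 4, b3 → 3; minimax = 3.
-3 ≠ 3, so there is no saddle point; optimal play is mixed.
M is strictly dominated by U, so Row never plays it.
b1 is strictly dominated by b3 (it gives Row strictly more in every row), so Column never plays it.
On the remaining 2×2 (U, D vs b2, b3):
Let Row play U with probability p. Expected payoff against b2: 4p + (-3)(1−p) = 7p − 3; against b3: (-3)p + 3(1−p) = −6p + 3.
Setting these equal: 7p − 3 = −6p + 3 ⇒ 13p = 6 ⇒ p = 6/13, and the value is (7)·(6/13) − 3 = 3/13.
For Column: with q = P(b2), equating U's and D's payoffs gives 7q − 3 = −6q + 3 ⇒ q = 6/13.

3/13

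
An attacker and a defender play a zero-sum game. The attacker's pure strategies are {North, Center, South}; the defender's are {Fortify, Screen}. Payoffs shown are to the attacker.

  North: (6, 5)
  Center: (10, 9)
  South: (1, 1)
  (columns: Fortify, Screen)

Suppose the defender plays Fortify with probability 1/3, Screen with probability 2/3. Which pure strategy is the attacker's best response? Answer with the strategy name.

Expected payoff of North: (1/3)·6 + (2/3)·5 = 16/3.
Expected payoff of Center: (1/3)·10 + (2/3)·9 = 28/3.
Expected payoff of South: (1/3)·1 + (2/3)·1 = 1.
The largest is 28/3, so the attacker's best response is Center.

Center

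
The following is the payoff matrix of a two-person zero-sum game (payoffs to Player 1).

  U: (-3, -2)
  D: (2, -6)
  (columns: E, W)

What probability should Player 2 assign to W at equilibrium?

5/9

Row minima: U → -3, D → -6; maximin = -3.
Column maxima: E → 2, W → -2; minimax = -2.
-3 ≠ -2, so there is no saddle point; optimal play is mixed.
Let Player 1 play U with probability p. Expected payoff against E: (-3)p + 2(1−p) = −5p + 2; against W: (-2)p + (-6)(1−p) = 4p − 6.
Setting these equal: −5p + 2 = 4p − 6 ⇒ −9p = -8 ⇒ p = 8/9, and the value is (-5)·(8/9) + 2 = -22/9.
For Player 2: with q = P(E), equating U's and D's payoffs gives −q − 2 = 8q − 6 ⇒ q = 4/9.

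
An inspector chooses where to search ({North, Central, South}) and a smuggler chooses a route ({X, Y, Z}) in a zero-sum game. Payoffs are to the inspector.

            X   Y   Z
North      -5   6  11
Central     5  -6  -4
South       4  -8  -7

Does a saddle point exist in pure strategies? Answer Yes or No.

Row minima: North → -5, Central → -6, South → -8; maximin = -5.
Column maxima: X → 5, Y → 6, Z → 11; minimax = 5.
-5 ≠ 5, so no pure-strategy equilibrium exists.

No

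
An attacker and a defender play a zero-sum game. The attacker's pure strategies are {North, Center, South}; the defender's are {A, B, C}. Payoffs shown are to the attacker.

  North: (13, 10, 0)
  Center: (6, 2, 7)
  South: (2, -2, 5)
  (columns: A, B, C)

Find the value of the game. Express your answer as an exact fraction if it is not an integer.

14/3

Row minima: North → 0, Center → 2, South → -2; maximin = 2.
Column maxima: A → 13, B → 10, C → 7; minimax = 7.
2 ≠ 7, so there is no saddle point; optimal play is mixed.
South is strictly dominated by Center, so the attacker never plays it.
A is strictly dominated by B (it gives the attacker strictly more in every row), so the defender never plays it.
On the remaining 2×2 (North, Center vs B, C):
Let the attacker play North with probability p. Expected payoff against B: 10p + 2(1−p) = 8p + 2; against C: 0p + 7(1−p) = −7p + 7.
Setting these equal: 8p + 2 = −7p + 7 ⇒ 15p = 5 ⇒ p = 1/3, and the value is (8)·(1/3) + 2 = 14/3.
For the defender: with q = P(B), equating North's and Center's payoffs gives 10q = −5q + 7 ⇒ q = 7/15.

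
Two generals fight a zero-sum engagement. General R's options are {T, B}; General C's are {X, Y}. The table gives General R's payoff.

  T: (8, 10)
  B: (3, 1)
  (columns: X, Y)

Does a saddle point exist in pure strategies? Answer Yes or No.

Row minima: T → 8, B → 1; maximin = 8.
Column maxima: X → 8, Y → 10; minimax = 8.
maximin = minimax = 8, so a saddle point exists.

Yes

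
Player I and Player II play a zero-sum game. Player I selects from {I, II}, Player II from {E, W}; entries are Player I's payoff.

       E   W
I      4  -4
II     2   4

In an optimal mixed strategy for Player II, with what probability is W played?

Row minima: I → -4, II → 2; maximin = 2.
Column maxima: E → 4, W → 4; minimax = 4.
2 ≠ 4, so there is no saddle point; optimal play is mixed.
Let Player I play I with probability p. Expected payoff against E: 4p + 2(1−p) = 2p + 2; against W: (-4)p + 4(1−p) = −8p + 4.
Setting these equal: 2p + 2 = −8p + 4 ⇒ 10p = 2 ⇒ p = 1/5, and the value is (2)·(1/5) + 2 = 12/5.
For Player II: with q = P(E), equating I's and II's payoffs gives 8q − 4 = −2q + 4 ⇒ q = 4/5.

1/5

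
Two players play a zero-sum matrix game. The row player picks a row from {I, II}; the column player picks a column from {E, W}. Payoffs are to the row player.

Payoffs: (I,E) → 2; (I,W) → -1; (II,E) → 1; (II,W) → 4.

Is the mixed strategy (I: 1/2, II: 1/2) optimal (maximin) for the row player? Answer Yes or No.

Yes

Against E this mix gives (1/2)·2 + (1/2)·1 = 3/2.
Against W this mix gives (1/2)·(-1) + (1/2)·4 = 3/2.
All of the column player's active replies (E, W) yield 3/2, and no column does worse for the row player. The mix makes the column player indifferent and guarantees 3/2, so it is optimal.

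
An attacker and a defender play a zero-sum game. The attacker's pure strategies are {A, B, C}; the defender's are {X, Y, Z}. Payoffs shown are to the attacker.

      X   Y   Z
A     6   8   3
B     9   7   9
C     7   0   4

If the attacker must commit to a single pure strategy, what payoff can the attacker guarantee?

Row minima: A → 3, B → 7, C → 0.
The best of these is 7.

7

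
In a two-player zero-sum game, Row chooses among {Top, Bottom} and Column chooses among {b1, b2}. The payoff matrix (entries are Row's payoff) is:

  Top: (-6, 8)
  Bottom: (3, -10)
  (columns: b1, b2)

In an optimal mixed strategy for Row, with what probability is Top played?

13/27

Row minima: Top → -6, Bottom → -10; maximin = -6.
Column maxima: b1 → 3, b2 → 8; minimax = 3.
-6 ≠ 3, so there is no saddle point; optimal play is mixed.
Let Row play Top with probability p. Expected payoff against b1: (-6)p + 3(1−p) = −9p + 3; against b2: 8p + (-10)(1−p) = 18p − 10.
Setting these equal: −9p + 3 = 18p − 10 ⇒ −27p = -13 ⇒ p = 13/27, and the value is (-9)·(13/27) + 3 = -4/3.
For Column: with q = P(b1), equating Top's and Bottom's payoffs gives −14q + 8 = 13q − 10 ⇒ q = 2/3.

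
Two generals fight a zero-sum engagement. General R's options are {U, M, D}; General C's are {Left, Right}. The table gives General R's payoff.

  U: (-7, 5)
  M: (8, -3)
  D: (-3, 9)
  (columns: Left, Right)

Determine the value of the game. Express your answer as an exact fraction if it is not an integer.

63/23

Row minima: U → -7, M → -3, D → -3; maximin = -3.
Column maxima: Left → 8, Right → 9; minimax = 8.
-3 ≠ 8, so there is no saddle point; optimal play is mixed.
U is strictly dominated by D, so General R never plays it.
On the remaining 2×2 (M, D vs Left, Right):
Let General R play M with probability p. Expected payoff against Left: 8p + (-3)(1−p) = 11p − 3; against Right: (-3)p + 9(1−p) = −12p + 9.
Setting these equal: 11p − 3 = −12p + 9 ⇒ 23p = 12 ⇒ p = 12/23, and the value is (11)·(12/23) − 3 = 63/23.
For General C: with q = P(Left), equating M's and D's payoffs gives 11q − 3 = −12q + 9 ⇒ q = 12/23.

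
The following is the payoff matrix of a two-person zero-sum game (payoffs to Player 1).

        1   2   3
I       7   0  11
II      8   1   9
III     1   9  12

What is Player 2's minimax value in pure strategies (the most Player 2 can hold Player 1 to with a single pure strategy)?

Column maxima: 1 → 8, 2 → 9, 3 → 12.
The smallest of these is 8.

8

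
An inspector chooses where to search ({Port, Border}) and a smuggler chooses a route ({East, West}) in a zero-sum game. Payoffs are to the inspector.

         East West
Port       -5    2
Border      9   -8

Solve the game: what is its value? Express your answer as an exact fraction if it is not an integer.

-11/12

Row minima: Port → -5, Border → -8; maximin = -5.
Column maxima: East → 9, West → 2; minimax = 2.
-5 ≠ 2, so there is no saddle point; optimal play is mixed.
Let the inspector play Port with probability p. Expected payoff against East: (-5)p + 9(1−p) = −14p + 9; against West: 2p + (-8)(1−p) = 10p − 8.
Setting these equal: −14p + 9 = 10p − 8 ⇒ −24p = -17 ⇒ p = 17/24, and the value is (-14)·(17/24) + 9 = -11/12.
For the smuggler: with q = P(East), equating Port's and Border's payoffs gives −7q + 2 = 17q − 8 ⇒ q = 5/12.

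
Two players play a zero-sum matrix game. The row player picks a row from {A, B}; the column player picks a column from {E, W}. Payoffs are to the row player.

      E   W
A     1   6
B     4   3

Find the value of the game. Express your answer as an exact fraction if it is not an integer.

7/2

Row minima: A → 1, B → 3; maximin = 3.
Column maxima: E → 4, W → 6; minimax = 4.
3 ≠ 4, so there is no saddle point; optimal play is mixed.
Let the row player play A with probability p. Expected payoff against E: 1p + 4(1−p) = −3p + 4; against W: 6p + 3(1−p) = 3p + 3.
Setting these equal: −3p + 4 = 3p + 3 ⇒ −6p = -1 ⇒ p = 1/6, and the value is (-3)·(1/6) + 4 = 7/2.
For the column player: with q = P(E), equating A's and B's payoffs gives −5q + 6 = q + 3 ⇒ q = 1/2.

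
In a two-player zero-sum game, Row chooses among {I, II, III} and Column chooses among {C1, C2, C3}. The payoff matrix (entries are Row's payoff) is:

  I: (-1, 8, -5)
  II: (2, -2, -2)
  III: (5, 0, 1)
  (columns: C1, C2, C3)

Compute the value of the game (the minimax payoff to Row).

4/7

Row minima: I → -5, II → -2, III → 0; maximin = 0.
Column maxima: C1 → 5, C2 → 8, C3 → 1; minimax = 1.
0 ≠ 1, so there is no saddle point; optimal play is mixed.
II is strictly dominated by III, so Row never plays it.
C1 is strictly dominated by C3 (it gives Row strictly more in every row), so Column never plays it.
On the remaining 2×2 (I, III vs C2, C3):
Let Row play I with probability p. Expected payoff against C2: 8p + 0(1−p) = 8p; against C3: (-5)p + 1(1−p) = −6p + 1.
Setting these equal: 8p = −6p + 1 ⇒ 14p = 1 ⇒ p = 1/14, and the value is (8)·(1/14) = 4/7.
For Column: with q = P(C2), equating I's and III's payoffs gives 13q − 5 = −q + 1 ⇒ q = 3/7.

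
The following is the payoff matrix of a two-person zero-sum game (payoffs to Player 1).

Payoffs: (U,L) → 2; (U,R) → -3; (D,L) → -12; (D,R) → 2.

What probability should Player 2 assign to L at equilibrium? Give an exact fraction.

Row minima: U → -3, D → -12; maximin = -3.
Column maxima: L → 2, R → 2; minimax = 2.
-3 ≠ 2, so there is no saddle point; optimal play is mixed.
Let Player 1 play U with probability p. Expected payoff against L: 2p + (-12)(1−p) = 14p − 12; against R: (-3)p + 2(1−p) = −5p + 2.
Setting these equal: 14p − 12 = −5p + 2 ⇒ 19p = 14 ⇒ p = 14/19, and the value is (14)·(14/19) − 12 = -32/19.
For Player 2: with q = P(L), equating U's and D's payoffs gives 5q − 3 = −14q + 2 ⇒ q = 5/19.

5/19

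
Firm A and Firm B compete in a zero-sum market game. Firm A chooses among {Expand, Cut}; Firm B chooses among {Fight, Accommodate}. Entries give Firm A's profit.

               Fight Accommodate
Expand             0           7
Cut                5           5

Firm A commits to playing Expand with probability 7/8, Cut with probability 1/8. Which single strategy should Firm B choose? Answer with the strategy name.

Fight

If Firm B plays Fight, Firm A's expected payoff is (7/8)·0 + (1/8)·5 = 5/8.
If Firm B plays Accommodate, Firm A's expected payoff is (7/8)·7 + (1/8)·5 = 27/4.
Firm B minimizes Firm A's payoff; the smallest is 5/8, so the best response is Fight.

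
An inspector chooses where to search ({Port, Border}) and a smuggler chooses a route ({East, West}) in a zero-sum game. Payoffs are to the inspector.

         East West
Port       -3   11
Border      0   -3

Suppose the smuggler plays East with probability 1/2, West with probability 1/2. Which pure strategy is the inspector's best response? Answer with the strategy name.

Expected payoff of Port: (1/2)·(-3) + (1/2)·11 = 4.
Expected payoff of Border: (1/2)·0 + (1/2)·(-3) = -3/2.
The largest is 4, so the inspector's best response is Port.

Port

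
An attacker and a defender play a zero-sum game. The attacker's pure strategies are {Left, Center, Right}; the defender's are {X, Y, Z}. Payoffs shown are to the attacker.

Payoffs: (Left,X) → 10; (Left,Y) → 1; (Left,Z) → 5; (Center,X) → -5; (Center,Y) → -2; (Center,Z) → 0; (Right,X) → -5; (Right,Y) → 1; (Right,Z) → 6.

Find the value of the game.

1

Row minima: Left → 1, Center → -5, Right → -5; maximin = 1.
Column maxima: X → 10, Y → 1, Z → 6; minimax = 1.
Since maximin = minimax = 1, there is a saddle point and the value is 1.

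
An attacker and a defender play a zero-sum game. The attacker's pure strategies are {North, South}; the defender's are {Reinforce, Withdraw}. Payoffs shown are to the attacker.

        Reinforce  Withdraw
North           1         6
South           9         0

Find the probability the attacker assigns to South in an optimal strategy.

Row minima: North → 1, South → 0; maximin = 1.
Column maxima: Reinforce → 9, Withdraw → 6; minimax = 6.
1 ≠ 6, so there is no saddle point; optimal play is mixed.
Let the attacker play North with probability p. Expected payoff against Reinforce: 1p + 9(1−p) = −8p + 9; against Withdraw: 6p + 0(1−p) = 6p.
Setting these equal: −8p + 9 = 6p ⇒ −14p = -9 ⇒ p = 9/14, and the value is (-8)·(9/14) + 9 = 27/7.
For the defender: with q = P(Reinforce), equating North's and South's payoffs gives −5q + 6 = 9q ⇒ q = 3/7.

5/14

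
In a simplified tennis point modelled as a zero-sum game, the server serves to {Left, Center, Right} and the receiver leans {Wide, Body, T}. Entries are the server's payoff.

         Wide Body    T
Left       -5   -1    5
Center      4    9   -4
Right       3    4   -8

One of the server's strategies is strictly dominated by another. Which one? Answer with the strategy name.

Right

Center gives a strictly higher payoff than Right against every column: 4 > 3, 9 > 4, -4 > -8.
So Right is strictly dominated and the server never plays it.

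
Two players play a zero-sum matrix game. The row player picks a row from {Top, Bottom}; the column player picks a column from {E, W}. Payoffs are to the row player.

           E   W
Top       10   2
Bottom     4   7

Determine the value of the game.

62/11

Row minima: Top → 2, Bottom → 4; maximin = 4.
Column maxima: E → 10, W → 7; minimax = 7.
4 ≠ 7, so there is no saddle point; optimal play is mixed.
Let the row player play Top with probability p. Expected payoff against E: 10p + 4(1−p) = 6p + 4; against W: 2p + 7(1−p) = −5p + 7.
Setting these equal: 6p + 4 = −5p + 7 ⇒ 11p = 3 ⇒ p = 3/11, and the value is (6)·(3/11) + 4 = 62/11.
For the column player: with q = P(E), equating Top's and Bottom's payoffs gives 8q + 2 = −3q + 7 ⇒ q = 5/11.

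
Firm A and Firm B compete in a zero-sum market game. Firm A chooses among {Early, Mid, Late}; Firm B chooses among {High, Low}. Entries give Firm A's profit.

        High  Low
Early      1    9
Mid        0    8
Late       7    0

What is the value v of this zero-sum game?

21/5

Row minima: Early → 1, Mid → 0, Late → 0; maximin = 1.
Column maxima: High → 7, Low → 9; minimax = 7.
1 ≠ 7, so there is no saddle point; optimal play is mixed.
Mid is strictly dominated by Early, so Firm A never plays it.
On the remaining 2×2 (Early, Late vs High, Low):
Let Firm A play Early with probability p. Expected payoff against High: 1p + 7(1−p) = −6p + 7; against Low: 9p + 0(1−p) = 9p.
Setting these equal: −6p + 7 = 9p ⇒ −15p = -7 ⇒ p = 7/15, and the value is (-6)·(7/15) + 7 = 21/5.
For Firm B: with q = P(High), equating Early's and Late's payoffs gives −8q + 9 = 7q ⇒ q = 3/5.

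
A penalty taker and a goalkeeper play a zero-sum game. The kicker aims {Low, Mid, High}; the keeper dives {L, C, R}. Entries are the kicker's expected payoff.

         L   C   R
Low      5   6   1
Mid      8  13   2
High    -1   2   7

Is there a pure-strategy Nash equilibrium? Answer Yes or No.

No

Row minima: Low → 1, Mid → 2, High → -1; maximin = 2.
Column maxima: L → 8, C → 13, R → 7; minimax = 7.
2 ≠ 7, so no pure-strategy equilibrium exists.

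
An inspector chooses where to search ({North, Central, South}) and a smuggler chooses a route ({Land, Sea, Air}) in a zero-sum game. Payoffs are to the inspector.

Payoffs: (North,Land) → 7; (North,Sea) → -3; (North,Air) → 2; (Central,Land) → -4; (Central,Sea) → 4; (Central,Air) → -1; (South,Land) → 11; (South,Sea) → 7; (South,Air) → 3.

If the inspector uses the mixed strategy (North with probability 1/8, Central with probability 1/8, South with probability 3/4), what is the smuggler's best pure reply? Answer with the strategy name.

If the smuggler plays Land, the inspector's expected payoff is (1/8)·7 + (1/8)·(-4) + (3/4)·11 = 69/8.
If the smuggler plays Sea, the inspector's expected payoff is (1/8)·(-3) + (1/8)·4 + (3/4)·7 = 43/8.
If the smuggler plays Air, the inspector's expected payoff is (1/8)·2 + (1/8)·(-1) + (3/4)·3 = 19/8.
The smuggler minimizes the inspector's payoff; the smallest is 19/8, so the best response is Air.

Air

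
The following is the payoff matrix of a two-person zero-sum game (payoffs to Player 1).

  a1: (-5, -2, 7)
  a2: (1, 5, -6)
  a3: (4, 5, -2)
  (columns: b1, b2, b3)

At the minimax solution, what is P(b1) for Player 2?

1/2

Row minima: a1 → -5, a2 → -6, a3 → -2; maximin = -2.
Column maxima: b1 → 4, b2 → 5, b3 → 7; minimax = 4.
-2 ≠ 4, so there is no saddle point; optimal play is mixed.
b2 is strictly dominated by b1 (it gives Player 1 strictly more in every row), so Player 2 never plays it.
With b2 eliminated, a2 is strictly dominated by a3 (a3 gives Player 1 strictly more in every remaining column), so Player 1 never plays it.
On the remaining 2×2 (a1, a3 vs b1, b3):
Let Player 1 play a1 with probability p. Expected payoff against b1: (-5)p + 4(1−p) = −9p + 4; against b3: 7p + (-2)(1−p) = 9p − 2.
Setting these equal: −9p + 4 = 9p − 2 ⇒ −18p = -6 ⇒ p = 1/3, and the value is (-9)·(1/3) + 4 = 1.
For Player 2: with q = P(b1), equating a1's and a3's payoffs gives −12q + 7 = 6q − 2 ⇒ q = 1/2.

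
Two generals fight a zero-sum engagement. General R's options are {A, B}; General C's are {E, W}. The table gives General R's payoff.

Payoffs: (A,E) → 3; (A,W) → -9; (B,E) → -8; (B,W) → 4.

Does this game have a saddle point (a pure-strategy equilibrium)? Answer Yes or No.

Row minima: A → -9, B → -8; maximin = -8.
Column maxima: E → 3, W → 4; minimax = 3.
-8 ≠ 3, so no pure-strategy equilibrium exists.

No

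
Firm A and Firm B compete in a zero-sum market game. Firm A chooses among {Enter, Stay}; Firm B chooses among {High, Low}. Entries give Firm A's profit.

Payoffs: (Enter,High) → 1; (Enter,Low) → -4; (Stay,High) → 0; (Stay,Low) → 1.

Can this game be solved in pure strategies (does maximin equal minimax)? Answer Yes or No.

No

Row minima: Enter → -4, Stay → 0; maximin = 0.
Column maxima: High → 1, Low → 1; minimax = 1.
0 ≠ 1, so no pure-strategy equilibrium exists.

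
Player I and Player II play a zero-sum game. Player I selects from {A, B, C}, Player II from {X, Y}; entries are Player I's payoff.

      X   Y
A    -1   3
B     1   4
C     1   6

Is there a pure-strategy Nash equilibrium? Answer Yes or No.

Row minima: A → -1, B → 1, C → 1; maximin = 1.
Column maxima: X → 1, Y → 6; minimax = 1.
maximin = minimax = 1, so a saddle point exists.

Yes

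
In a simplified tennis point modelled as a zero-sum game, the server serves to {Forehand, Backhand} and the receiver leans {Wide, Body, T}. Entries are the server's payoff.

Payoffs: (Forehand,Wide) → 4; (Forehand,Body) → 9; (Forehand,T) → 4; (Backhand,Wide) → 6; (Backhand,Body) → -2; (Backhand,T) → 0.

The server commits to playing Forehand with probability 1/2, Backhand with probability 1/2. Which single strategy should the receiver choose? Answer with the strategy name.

T

If the receiver plays Wide, the server's expected payoff is (1/2)·4 + (1/2)·6 = 5.
If the receiver plays Body, the server's expected payoff is (1/2)·9 + (1/2)·(-2) = 7/2.
If the receiver plays T, the server's expected payoff is (1/2)·4 + (1/2)·0 = 2.
The receiver minimizes the server's payoff; the smallest is 2, so the best response is T.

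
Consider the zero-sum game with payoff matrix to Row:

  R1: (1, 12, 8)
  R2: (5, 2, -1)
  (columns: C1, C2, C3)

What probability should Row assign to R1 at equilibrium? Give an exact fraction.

Row minima: R1 → 1, R2 → -1; maximin = 1.
Column maxima: C1 → 5, C2 → 12, C3 → 8; minimax = 5.
1 ≠ 5, so there is no saddle point; optimal play is mixed.
C2 is strictly dominated by C3 (it gives Row strictly more in every row), so Column never plays it.
On the remaining 2×2 (R1, R2 vs C1, C3):
Let Row play R1 with probability p. Expected payoff against C1: 1p + 5(1−p) = −4p + 5; against C3: 8p + (-1)(1−p) = 9p − 1.
Setting these equal: −4p + 5 = 9p − 1 ⇒ −13p = -6 ⇒ p = 6/13, and the value is (-4)·(6/13) + 5 = 41/13.
For Column: with q = P(C1), equating R1's and R2's payoffs gives −7q + 8 = 6q − 1 ⇒ q = 9/13.

6/13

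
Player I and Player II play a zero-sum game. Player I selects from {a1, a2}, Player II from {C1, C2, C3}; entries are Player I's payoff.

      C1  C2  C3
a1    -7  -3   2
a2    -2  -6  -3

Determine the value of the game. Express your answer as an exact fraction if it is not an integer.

-9/2

Row minima: a1 → -7, a2 → -6; maximin = -6.
Column maxima: C1 → -2, C2 → -3, C3 → 2; minimax = -3.
-6 ≠ -3, so there is no saddle point; optimal play is mixed.
C3 is strictly dominated by C2 (it gives Player I strictly more in every row), so Player II never plays it.
On the remaining 2×2 (a1, a2 vs C1, C2):
Let Player I play a1 with probability p. Expected payoff against C1: (-7)p + (-2)(1−p) = −5p − 2; against C2: (-3)p + (-6)(1−p) = 3p − 6.
Setting these equal: −5p − 2 = 3p − 6 ⇒ −8p = -4 ⇒ p = 1/2, and the value is (-5)·(1/2) − 2 = -9/2.
For Player II: with q = P(C1), equating a1's and a2's payoffs gives −4q − 3 = 4q − 6 ⇒ q = 3/8.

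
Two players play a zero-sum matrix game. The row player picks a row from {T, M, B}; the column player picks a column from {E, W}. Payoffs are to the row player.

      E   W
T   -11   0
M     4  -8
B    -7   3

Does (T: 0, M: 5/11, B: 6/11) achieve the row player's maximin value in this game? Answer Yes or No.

Against E this mix gives (5/11)·4 + (6/11)·(-7) = -2.
Against W this mix gives (5/11)·(-8) + (6/11)·3 = -2.
All of the column player's active replies (E, W) yield -2, and no column does worse for the row player. The mix makes the column player indifferent and guarantees -2, so it is optimal.

Yes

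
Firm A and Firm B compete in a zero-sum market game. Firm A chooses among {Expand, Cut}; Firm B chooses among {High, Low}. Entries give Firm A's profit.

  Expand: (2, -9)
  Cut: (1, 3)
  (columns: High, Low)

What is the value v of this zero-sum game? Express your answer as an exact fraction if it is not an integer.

Row minima: Expand → -9, Cut → 1; maximin = 1.
Column maxima: High → 2, Low → 3; minimax = 2.
1 ≠ 2, so there is no saddle point; optimal play is mixed.
Let Firm A play Expand with probability p. Expected payoff against High: 2p + 1(1−p) = p + 1; against Low: (-9)p + 3(1−p) = −12p + 3.
Setting these equal: p + 1 = −12p + 3 ⇒ 13p = 2 ⇒ p = 2/13, and the value is (1)·(2/13) + 1 = 15/13.
For Firm B: with q = P(High), equating Expand's and Cut's payoffs gives 11q − 9 = −2q + 3 ⇒ q = 12/13.

15/13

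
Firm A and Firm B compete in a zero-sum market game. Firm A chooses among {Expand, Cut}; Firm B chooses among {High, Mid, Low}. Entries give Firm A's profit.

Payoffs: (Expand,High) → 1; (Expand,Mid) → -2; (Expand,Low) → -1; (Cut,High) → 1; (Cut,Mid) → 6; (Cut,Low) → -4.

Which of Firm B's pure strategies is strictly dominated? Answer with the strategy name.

Low holds Firm A's payoff strictly below High in every row: -1 < 1, -4 < 1.
So High is strictly dominated for Firm B.

High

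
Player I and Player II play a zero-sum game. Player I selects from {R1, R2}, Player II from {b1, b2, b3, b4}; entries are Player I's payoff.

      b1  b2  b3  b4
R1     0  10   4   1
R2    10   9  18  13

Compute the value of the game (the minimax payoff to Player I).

Row minima: R1 → 0, R2 → 9; maximin = 9.
Column maxima: b1 → 10, b2 → 10, b3 → 18, b4 → 13; minimax = 10.
9 ≠ 10, so there is no saddle point; optimal play is mixed.
b3 is strictly dominated by b1 (it gives Player I strictly more in every row), so Player II never plays it.
b4 is strictly dominated by b1 (it gives Player I strictly more in every row), so Player II never plays it.
On the remaining 2×2 (R1, R2 vs b1, b2):
Let Player I play R1 with probability p. Expected payoff against b1: 0p + 10(1−p) = −10p + 10; against b2: 10p + 9(1−p) = p + 9.
Setting these equal: −10p + 10 = p + 9 ⇒ −11p = -1 ⇒ p = 1/11, and the value is (-10)·(1/11) + 10 = 100/11.
For Player II: with q = P(b1), equating R1's and R2's payoffs gives −10q + 10 = q + 9 ⇒ q = 1/11.

100/11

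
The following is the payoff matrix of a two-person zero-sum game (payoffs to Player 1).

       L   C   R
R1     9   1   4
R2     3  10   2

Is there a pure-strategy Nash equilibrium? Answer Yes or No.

No

Row minima: R1 → 1, R2 → 2; maximin = 2.
Column maxima: L → 9, C → 10, R → 4; minimax = 4.
2 ≠ 4, so no pure-strategy equilibrium exists.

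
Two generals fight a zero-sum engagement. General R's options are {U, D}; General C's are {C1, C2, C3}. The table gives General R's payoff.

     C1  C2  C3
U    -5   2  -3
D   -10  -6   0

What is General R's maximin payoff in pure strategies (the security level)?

-5

Row minima: U → -5, D → -10.
The best of these is -5.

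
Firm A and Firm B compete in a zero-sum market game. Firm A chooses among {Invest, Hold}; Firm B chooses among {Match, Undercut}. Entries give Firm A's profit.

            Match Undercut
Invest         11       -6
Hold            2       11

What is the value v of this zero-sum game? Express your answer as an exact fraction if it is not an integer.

Row minima: Invest → -6, Hold → 2; maximin = 2.
Column maxima: Match → 11, Undercut → 11; minimax = 11.
2 ≠ 11, so there is no saddle point; optimal play is mixed.
Let Firm A play Invest with probability p. Expected payoff against Match: 11p + 2(1−p) = 9p + 2; against Undercut: (-6)p + 11(1−p) = −17p + 11.
Setting these equal: 9p + 2 = −17p + 11 ⇒ 26p = 9 ⇒ p = 9/26, and the value is (9)·(9/26) + 2 = 133/26.
For Firm B: with q = P(Match), equating Invest's and Hold's payoffs gives 17q − 6 = −9q + 11 ⇒ q = 17/26.

133/26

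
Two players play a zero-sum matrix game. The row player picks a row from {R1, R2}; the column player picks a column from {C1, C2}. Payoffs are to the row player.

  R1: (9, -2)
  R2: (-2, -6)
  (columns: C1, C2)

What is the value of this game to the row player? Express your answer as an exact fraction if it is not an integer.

-2

Row minima: R1 → -2, R2 → -6; maximin = -2.
Column maxima: C1 → 9, C2 → -2; minimax = -2.
Since maximin = minimax = -2, there is a saddle point and the value is -2.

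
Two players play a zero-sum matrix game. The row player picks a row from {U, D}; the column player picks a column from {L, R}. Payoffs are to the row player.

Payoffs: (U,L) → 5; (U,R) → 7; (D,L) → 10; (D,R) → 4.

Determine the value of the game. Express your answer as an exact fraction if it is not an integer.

25/4

Row minima: U → 5, D → 4; maximin = 5.
Column maxima: L → 10, R → 7; minimax = 7.
5 ≠ 7, so there is no saddle point; optimal play is mixed.
Let the row player play U with probability p. Expected payoff against L: 5p + 10(1−p) = −5p + 10; against R: 7p + 4(1−p) = 3p + 4.
Setting these equal: −5p + 10 = 3p + 4 ⇒ −8p = -6 ⇒ p = 3/4, and the value is (-5)·(3/4) + 10 = 25/4.
For the column player: with q = P(L), equating U's and D's payoffs gives −2q + 7 = 6q + 4 ⇒ q = 3/8.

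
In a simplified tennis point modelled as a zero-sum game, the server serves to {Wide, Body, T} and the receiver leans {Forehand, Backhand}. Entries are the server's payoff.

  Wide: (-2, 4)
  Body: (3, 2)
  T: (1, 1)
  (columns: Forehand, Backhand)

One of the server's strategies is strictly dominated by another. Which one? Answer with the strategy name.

Body gives a strictly higher payoff than T against every column: 3 > 1, 2 > 1.
So T is strictly dominated and the server never plays it.

T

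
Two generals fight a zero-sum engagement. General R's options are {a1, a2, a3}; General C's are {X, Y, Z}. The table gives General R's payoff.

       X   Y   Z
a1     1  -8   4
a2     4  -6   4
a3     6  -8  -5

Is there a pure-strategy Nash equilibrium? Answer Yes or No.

Row minima: a1 → -8, a2 → -6, a3 → -8; maximin = -6.
Column maxima: X → 6, Y → -6, Z → 4; minimax = -6.
maximin = minimax = -6, so a saddle point exists.

Yes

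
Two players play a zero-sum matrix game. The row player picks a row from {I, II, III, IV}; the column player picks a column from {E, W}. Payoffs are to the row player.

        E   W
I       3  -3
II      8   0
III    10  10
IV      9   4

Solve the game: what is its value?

10

Row minima: I → -3, II → 0, III → 10, IV → 4; maximin = 10.
Column maxima: E → 10, W → 10; minimax = 10.
Since maximin = minimax = 10, there is a saddle point and the value is 10.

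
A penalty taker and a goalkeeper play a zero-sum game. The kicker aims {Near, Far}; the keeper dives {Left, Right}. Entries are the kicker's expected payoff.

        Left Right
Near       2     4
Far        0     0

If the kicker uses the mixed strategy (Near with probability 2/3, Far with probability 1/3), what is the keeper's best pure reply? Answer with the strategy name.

If the keeper plays Left, the kicker's expected payoff is (2/3)·2 + (1/3)·0 = 4/3.
If the keeper plays Right, the kicker's expected payoff is (2/3)·4 + (1/3)·0 = 8/3.
The keeper minimizes the kicker's payoff; the smallest is 4/3, so the best response is Left.

Left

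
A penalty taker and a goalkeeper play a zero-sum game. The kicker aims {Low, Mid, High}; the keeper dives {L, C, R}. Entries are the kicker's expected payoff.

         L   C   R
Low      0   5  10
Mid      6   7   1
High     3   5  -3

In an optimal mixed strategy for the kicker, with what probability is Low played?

Row minima: Low → 0, Mid → 1, High → -3; maximin = 1.
Column maxima: L → 6, C → 7, R → 10; minimax = 6.
1 ≠ 6, so there is no saddle point; optimal play is mixed.
High is strictly dominated by Mid, so the kicker never plays it.
C is strictly dominated by L (it gives the kicker strictly more in every row), so the keeper never plays it.
On the remaining 2×2 (Low, Mid vs L, R):
Let the kicker play Low with probability p. Expected payoff against L: 0p + 6(1−p) = −6p + 6; against R: 10p + 1(1−p) = 9p + 1.
Setting these equal: −6p + 6 = 9p + 1 ⇒ −15p = -5 ⇒ p = 1/3, and the value is (-6)·(1/3) + 6 = 4.
For the keeper: with q = P(L), equating Low's and Mid's payoffs gives −10q + 10 = 5q + 1 ⇒ q = 3/5.

1/3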